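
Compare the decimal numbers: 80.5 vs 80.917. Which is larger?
80.917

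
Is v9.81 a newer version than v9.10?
Yes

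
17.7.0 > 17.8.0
False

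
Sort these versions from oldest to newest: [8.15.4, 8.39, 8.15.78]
[8.15.4, 8.15.78, 8.39]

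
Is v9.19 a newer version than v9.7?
Yes. Version numbers are compared segment by segment as integers, not as decimals: minor version 19 > 7, so v9.19 > v9.7 (even though the decimal 9.19 < 9.7).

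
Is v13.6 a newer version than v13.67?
No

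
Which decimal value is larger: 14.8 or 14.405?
14.8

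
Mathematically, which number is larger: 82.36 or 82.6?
82.6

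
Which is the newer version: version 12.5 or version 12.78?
version 12.78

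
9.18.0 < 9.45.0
True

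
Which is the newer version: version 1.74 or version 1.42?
version 1.74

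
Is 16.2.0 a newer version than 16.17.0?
No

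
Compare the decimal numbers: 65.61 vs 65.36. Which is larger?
65.61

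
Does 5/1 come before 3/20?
No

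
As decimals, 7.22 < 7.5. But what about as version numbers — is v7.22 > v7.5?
True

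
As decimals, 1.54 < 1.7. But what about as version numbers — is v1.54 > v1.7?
True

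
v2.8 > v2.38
False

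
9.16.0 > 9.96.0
False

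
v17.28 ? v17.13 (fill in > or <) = >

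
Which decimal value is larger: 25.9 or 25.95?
25.95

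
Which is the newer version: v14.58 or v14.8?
v14.58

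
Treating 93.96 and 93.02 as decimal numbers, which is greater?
93.96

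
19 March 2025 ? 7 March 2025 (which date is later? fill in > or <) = >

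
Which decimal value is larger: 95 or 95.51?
95.51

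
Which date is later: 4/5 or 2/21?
4/5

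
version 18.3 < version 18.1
False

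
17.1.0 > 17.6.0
False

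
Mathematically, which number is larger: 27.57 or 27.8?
27.8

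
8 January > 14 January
False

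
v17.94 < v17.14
False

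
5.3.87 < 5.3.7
False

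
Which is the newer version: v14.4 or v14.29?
v14.29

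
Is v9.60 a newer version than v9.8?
Yes. Version numbers are compared segment by segment as integers, not as decimals: minor version 60 > 8, so v9.60 > v9.8 (even though the decimal 9.60 < 9.8).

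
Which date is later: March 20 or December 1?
December 1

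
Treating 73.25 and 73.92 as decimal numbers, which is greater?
73.92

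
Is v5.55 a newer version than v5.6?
Yes. Version numbers are compared segment by segment as integers, not as decimals: minor version 55 > 6, so v5.55 > v5.6 (even though the decimal 5.55 < 5.6).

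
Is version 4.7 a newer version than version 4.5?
Yes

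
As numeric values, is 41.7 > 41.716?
False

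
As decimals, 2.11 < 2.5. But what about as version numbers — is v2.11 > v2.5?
True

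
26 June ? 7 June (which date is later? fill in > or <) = >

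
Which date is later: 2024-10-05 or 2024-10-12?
2024-10-12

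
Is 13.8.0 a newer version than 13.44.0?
No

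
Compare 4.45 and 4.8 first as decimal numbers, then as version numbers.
As decimals: 4.45 < 4.8. As versions: v4.45 > v4.8 (minor version 45 > 8).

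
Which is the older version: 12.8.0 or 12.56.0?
12.8.0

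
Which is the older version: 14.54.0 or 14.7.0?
14.7.0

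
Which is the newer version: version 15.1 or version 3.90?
version 15.1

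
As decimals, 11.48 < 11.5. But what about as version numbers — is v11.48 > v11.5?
True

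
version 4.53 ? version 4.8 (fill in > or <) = >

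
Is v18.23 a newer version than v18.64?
No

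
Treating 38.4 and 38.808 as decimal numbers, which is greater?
38.808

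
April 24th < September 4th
True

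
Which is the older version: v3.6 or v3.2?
v3.2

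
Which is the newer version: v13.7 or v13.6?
v13.7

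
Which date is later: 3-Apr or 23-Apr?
23-Apr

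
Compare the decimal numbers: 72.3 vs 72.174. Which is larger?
72.3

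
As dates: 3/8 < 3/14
True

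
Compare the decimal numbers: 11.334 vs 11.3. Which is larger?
11.334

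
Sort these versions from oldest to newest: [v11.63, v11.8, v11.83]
[v11.8, v11.63, v11.83]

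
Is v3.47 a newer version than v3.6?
Yes. Version numbers are compared segment by segment as integers, not as decimals: minor version 47 > 6, so v3.47 > v3.6 (even though the decimal 3.47 < 3.6).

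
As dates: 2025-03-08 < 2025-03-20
True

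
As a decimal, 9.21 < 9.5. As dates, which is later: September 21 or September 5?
September 21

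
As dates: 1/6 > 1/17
False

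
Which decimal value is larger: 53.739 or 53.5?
53.739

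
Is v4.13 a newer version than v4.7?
Yes. Version numbers are compared segment by segment as integers, not as decimals: minor version 13 > 7, so v4.13 > v4.7 (even though the decimal 4.13 < 4.7).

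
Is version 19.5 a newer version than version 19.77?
No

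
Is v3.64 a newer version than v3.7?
Yes. Version numbers are compared segment by segment as integers, not as decimals: minor version 64 > 7, so v3.64 > v3.7 (even though the decimal 3.64 < 3.7).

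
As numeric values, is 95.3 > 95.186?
True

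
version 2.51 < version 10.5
True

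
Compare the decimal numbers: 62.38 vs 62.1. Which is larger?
62.38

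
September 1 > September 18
False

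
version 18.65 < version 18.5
False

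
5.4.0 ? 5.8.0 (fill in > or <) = <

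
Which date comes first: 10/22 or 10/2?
10/2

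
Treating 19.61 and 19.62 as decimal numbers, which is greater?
19.62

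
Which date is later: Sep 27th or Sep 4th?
Sep 27th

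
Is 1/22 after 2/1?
No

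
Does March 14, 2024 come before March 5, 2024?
No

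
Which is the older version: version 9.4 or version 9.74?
version 9.4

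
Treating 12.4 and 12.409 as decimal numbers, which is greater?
12.409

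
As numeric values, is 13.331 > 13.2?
True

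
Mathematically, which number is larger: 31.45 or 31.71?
31.71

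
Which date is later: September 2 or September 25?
September 25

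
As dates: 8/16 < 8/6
False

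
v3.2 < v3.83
True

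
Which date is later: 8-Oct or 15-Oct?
15-Oct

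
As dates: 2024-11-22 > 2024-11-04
True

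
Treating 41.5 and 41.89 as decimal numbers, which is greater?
41.89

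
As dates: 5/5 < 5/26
True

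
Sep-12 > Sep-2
True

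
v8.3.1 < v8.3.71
True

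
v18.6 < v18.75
True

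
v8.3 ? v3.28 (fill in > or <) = >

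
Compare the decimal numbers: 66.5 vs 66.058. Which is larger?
66.5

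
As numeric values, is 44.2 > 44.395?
False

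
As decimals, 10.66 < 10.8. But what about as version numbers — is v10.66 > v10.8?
True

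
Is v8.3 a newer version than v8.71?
No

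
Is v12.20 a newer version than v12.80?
No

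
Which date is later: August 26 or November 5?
November 5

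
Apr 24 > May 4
False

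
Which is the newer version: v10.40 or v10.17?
v10.40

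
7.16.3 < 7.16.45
True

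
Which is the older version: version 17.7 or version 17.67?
version 17.7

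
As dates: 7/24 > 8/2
False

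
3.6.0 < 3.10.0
True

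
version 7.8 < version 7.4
False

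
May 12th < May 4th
False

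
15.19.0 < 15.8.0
False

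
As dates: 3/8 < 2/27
False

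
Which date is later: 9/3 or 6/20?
9/3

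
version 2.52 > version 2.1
True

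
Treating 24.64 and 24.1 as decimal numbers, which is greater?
24.64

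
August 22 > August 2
True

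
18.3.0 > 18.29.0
False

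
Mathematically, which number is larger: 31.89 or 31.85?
31.89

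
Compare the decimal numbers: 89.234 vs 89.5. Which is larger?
89.5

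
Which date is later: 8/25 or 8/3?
8/25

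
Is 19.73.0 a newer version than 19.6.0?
Yes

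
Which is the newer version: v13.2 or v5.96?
v13.2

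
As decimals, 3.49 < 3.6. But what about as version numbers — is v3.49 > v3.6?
True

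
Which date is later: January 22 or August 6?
August 6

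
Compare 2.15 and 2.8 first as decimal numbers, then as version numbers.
As decimals: 2.15 < 2.8. As versions: v2.15 > v2.8 (minor version 15 > 8).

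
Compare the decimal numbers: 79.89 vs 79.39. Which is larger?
79.89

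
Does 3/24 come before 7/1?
Yes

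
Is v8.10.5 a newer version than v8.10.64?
No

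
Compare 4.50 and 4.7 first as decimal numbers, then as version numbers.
As decimals: 4.50 < 4.7. As versions: v4.50 > v4.7 (minor version 50 > 7).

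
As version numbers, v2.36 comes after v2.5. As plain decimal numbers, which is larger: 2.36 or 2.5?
2.5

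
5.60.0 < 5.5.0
False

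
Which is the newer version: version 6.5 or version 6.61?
version 6.61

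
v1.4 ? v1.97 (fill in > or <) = <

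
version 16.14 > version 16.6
True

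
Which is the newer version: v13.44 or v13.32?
v13.44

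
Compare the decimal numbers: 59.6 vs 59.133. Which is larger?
59.6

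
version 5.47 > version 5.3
True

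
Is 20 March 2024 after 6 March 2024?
Yes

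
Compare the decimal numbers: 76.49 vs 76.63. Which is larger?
76.63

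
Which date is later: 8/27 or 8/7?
8/27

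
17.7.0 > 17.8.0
False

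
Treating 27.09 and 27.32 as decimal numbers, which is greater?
27.32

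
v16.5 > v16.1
True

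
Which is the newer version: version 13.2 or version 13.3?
version 13.3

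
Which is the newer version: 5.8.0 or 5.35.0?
5.35.0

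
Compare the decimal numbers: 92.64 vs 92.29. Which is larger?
92.64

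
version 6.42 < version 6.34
False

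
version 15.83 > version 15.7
True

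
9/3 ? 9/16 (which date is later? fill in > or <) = <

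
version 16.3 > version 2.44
True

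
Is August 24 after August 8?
Yes. Day 24 comes after day 8 in August — this is a date comparison, not a decimal one (the decimal 8.24 would be smaller than 8.8).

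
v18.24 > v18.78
False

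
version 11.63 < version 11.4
False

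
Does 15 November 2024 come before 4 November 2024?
No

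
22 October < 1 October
False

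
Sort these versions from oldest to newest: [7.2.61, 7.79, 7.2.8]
[7.2.8, 7.2.61, 7.79]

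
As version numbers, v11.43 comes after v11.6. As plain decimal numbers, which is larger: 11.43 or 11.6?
11.6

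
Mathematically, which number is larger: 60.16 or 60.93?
60.93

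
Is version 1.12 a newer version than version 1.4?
Yes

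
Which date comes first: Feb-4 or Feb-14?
Feb-4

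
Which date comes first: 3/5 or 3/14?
3/5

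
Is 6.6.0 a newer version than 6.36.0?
No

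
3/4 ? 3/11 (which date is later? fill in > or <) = <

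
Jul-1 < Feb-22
False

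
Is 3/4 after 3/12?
No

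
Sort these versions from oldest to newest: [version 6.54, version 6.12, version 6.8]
[version 6.8, version 6.12, version 6.54]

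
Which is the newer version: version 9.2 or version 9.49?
version 9.49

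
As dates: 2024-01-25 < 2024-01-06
False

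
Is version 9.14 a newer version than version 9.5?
Yes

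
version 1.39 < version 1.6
False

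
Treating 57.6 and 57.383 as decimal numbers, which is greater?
57.6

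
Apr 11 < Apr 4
False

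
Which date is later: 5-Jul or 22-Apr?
5-Jul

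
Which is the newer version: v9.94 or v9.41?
v9.94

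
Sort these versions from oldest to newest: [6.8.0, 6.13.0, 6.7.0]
[6.7.0, 6.8.0, 6.13.0]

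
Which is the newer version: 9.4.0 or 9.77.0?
9.77.0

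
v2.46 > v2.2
True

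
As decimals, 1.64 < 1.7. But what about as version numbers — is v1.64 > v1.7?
True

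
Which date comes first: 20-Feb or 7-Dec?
20-Feb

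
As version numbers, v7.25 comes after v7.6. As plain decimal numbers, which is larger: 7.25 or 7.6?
7.6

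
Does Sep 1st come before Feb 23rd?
No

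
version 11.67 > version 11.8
True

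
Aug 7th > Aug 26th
False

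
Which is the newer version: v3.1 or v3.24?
v3.24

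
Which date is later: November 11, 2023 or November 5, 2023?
November 11, 2023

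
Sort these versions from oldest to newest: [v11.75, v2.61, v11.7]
[v2.61, v11.7, v11.75]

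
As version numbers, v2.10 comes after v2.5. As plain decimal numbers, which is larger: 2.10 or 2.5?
2.5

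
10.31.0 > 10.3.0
True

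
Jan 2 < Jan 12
True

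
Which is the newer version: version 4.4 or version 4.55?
version 4.55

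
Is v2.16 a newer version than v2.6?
Yes. Version numbers are compared segment by segment as integers, not as decimals: minor version 16 > 6, so v2.16 > v2.6 (even though the decimal 2.16 < 2.6).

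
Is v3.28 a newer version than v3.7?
Yes. Version numbers are compared segment by segment as integers, not as decimals: minor version 28 > 7, so v3.28 > v3.7 (even though the decimal 3.28 < 3.7).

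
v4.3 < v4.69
True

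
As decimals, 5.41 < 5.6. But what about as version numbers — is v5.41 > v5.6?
True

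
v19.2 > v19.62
False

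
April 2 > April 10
False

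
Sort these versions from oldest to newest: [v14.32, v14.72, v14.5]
[v14.5, v14.32, v14.72]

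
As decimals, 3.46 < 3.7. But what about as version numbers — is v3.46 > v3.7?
True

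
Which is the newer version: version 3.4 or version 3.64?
version 3.64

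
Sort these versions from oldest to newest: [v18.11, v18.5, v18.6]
[v18.5, v18.6, v18.11]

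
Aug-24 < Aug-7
False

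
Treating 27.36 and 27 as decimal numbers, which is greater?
27.36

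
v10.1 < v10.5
True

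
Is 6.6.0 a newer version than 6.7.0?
No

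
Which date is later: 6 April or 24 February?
6 April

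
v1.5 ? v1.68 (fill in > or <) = <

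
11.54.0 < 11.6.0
False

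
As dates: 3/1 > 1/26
True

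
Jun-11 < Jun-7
False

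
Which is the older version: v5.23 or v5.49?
v5.23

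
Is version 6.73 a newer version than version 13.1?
No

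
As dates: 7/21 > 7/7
True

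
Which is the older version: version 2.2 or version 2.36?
version 2.2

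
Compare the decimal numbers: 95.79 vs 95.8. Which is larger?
95.8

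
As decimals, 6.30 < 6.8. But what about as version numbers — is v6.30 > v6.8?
True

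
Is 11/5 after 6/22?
Yes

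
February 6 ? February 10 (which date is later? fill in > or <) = <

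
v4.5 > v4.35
False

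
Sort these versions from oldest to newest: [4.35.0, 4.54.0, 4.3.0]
[4.3.0, 4.35.0, 4.54.0]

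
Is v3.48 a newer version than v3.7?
Yes. Version numbers are compared segment by segment as integers, not as decimals: minor version 48 > 7, so v3.48 > v3.7 (even though the decimal 3.48 < 3.7).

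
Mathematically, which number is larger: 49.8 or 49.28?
49.8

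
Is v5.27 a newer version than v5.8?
Yes. Version numbers are compared segment by segment as integers, not as decimals: minor version 27 > 8, so v5.27 > v5.8 (even though the decimal 5.27 < 5.8).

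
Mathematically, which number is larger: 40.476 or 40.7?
40.7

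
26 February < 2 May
True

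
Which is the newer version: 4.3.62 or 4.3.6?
4.3.62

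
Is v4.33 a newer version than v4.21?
Yes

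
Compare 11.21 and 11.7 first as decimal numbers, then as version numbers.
As decimals: 11.21 < 11.7. As versions: v11.21 > v11.7 (minor version 21 > 7).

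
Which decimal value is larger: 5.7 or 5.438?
5.7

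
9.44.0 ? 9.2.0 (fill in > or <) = >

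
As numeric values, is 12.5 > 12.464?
True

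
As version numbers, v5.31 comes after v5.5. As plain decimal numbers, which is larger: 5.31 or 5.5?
5.5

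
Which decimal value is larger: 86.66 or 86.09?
86.66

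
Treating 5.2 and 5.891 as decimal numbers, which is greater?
5.891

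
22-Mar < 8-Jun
True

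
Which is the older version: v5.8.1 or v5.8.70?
v5.8.1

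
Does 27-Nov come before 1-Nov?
No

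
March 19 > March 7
True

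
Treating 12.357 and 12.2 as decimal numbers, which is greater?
12.357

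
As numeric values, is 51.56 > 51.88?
False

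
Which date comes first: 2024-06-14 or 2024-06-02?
2024-06-02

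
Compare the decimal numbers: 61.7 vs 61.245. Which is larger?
61.7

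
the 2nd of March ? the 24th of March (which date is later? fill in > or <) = <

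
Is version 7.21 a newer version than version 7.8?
Yes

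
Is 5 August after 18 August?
No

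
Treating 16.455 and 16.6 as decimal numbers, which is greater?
16.6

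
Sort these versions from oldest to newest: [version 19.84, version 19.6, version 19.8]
[version 19.6, version 19.8, version 19.84]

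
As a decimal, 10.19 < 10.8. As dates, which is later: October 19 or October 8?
October 19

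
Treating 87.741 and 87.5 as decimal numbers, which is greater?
87.741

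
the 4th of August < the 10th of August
True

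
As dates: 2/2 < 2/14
True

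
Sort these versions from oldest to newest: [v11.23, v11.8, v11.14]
[v11.8, v11.14, v11.23]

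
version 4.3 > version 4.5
False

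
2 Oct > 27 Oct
False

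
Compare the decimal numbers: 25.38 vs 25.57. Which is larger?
25.57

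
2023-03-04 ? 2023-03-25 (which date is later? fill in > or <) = <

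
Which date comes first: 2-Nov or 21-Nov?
2-Nov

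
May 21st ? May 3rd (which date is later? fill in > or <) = >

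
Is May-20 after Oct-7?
No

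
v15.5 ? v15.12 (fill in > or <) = <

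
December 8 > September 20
True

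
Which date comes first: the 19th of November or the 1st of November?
the 1st of November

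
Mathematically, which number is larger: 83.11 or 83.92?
83.92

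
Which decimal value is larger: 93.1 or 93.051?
93.1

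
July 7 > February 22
True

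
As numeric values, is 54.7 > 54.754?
False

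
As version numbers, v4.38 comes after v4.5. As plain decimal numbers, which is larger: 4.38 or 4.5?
4.5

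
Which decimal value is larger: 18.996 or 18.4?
18.996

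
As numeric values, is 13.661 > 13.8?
False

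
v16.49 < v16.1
False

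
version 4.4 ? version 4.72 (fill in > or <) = <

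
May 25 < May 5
False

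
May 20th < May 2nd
False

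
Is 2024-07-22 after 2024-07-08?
Yes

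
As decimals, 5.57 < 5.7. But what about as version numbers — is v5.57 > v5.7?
True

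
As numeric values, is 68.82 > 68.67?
True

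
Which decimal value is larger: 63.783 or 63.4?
63.783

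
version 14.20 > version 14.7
True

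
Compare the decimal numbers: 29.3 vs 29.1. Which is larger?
29.3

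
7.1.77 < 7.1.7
False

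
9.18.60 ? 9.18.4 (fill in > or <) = >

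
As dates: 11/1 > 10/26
True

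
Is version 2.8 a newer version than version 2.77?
No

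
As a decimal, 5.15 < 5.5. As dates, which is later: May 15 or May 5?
May 15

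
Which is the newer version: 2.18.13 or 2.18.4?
2.18.13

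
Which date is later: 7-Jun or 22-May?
7-Jun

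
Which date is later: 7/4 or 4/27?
7/4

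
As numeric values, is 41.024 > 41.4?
False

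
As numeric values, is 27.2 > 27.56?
False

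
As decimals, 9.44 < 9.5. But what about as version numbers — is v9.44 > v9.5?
True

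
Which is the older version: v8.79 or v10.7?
v8.79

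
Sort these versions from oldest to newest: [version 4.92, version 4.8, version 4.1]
[version 4.1, version 4.8, version 4.92]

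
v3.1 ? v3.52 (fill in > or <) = <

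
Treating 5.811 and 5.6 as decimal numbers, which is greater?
5.811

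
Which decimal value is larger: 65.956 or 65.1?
65.956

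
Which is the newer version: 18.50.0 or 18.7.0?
18.50.0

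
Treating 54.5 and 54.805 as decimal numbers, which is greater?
54.805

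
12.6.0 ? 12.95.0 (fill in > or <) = <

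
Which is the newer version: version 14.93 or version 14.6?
version 14.93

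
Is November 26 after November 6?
Yes. Day 26 comes after day 6 in November — this is a date comparison, not a decimal one (the decimal 11.26 would be smaller than 11.6).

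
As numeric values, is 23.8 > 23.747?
True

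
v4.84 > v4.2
True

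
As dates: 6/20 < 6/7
False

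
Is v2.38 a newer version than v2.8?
Yes. Version numbers are compared segment by segment as integers, not as decimals: minor version 38 > 8, so v2.38 > v2.8 (even though the decimal 2.38 < 2.8).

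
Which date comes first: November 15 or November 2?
November 2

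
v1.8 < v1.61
True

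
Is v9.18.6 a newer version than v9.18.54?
No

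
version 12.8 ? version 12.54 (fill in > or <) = <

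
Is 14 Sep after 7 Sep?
Yes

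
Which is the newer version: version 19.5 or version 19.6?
version 19.6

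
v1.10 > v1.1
True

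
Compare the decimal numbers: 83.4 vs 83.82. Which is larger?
83.82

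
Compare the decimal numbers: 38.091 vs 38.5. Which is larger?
38.5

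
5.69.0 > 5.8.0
True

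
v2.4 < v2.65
True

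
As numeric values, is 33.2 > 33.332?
False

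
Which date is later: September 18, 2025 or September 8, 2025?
September 18, 2025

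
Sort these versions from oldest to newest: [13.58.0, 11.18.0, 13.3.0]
[11.18.0, 13.3.0, 13.58.0]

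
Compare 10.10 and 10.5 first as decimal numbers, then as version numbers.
As decimals: 10.10 < 10.5. As versions: v10.10 > v10.5 (minor version 10 > 5).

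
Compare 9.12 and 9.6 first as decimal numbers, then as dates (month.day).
As decimals: 9.12 < 9.6. As dates: 9/12 is later than 9/6 (day 12 > day 6).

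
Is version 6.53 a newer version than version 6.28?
Yes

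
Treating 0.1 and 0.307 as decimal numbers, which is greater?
0.307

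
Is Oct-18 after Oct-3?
Yes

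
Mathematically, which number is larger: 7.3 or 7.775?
7.775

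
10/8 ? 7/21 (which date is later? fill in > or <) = >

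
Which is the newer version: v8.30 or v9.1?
v9.1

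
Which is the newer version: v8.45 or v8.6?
v8.45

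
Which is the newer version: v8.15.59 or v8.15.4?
v8.15.59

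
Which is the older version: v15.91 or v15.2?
v15.2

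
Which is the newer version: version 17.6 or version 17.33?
version 17.33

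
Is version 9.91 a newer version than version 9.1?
Yes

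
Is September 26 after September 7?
Yes. Day 26 comes after day 7 in September — this is a date comparison, not a decimal one (the decimal 9.26 would be smaller than 9.7).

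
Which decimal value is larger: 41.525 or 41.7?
41.7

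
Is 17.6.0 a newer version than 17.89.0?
No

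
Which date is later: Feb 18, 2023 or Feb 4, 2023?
Feb 18, 2023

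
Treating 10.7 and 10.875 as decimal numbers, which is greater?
10.875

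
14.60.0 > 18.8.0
False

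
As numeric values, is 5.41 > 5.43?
False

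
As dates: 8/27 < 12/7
True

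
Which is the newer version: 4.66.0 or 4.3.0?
4.66.0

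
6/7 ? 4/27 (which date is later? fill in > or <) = >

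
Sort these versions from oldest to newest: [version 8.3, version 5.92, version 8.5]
[version 5.92, version 8.3, version 8.5]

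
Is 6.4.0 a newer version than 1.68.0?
Yes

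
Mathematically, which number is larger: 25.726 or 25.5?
25.726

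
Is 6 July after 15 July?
No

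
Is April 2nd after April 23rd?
No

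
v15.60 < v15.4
False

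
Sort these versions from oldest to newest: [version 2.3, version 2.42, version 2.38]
[version 2.3, version 2.38, version 2.42]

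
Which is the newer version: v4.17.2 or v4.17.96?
v4.17.96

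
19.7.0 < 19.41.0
True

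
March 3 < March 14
True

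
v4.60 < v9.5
True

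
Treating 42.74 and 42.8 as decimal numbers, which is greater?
42.8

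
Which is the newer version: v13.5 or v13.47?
v13.47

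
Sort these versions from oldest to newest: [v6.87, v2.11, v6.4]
[v2.11, v6.4, v6.87]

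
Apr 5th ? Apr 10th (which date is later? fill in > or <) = <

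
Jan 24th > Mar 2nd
False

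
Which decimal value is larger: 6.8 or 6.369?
6.8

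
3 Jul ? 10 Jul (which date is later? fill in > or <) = <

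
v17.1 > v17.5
False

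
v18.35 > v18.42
False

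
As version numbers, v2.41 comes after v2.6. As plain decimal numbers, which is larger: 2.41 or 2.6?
2.6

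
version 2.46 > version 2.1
True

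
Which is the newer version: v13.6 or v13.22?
v13.22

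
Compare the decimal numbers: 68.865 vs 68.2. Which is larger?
68.865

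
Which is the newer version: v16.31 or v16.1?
v16.31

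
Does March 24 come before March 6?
No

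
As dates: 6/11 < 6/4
False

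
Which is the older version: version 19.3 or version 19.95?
version 19.3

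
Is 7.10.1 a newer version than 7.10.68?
No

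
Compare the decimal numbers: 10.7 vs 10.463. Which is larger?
10.7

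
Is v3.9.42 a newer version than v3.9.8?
Yes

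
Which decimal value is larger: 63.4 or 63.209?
63.4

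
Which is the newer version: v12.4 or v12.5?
v12.5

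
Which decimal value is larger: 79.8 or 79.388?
79.8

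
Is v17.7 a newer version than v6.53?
Yes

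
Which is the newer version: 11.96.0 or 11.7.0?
11.96.0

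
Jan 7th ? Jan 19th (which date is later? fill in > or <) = <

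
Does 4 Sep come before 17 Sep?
Yes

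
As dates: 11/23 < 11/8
False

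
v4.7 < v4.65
True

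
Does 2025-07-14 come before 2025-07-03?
No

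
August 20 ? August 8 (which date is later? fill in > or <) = >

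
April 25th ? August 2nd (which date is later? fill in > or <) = <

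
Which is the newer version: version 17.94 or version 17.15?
version 17.94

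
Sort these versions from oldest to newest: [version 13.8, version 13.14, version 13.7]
[version 13.7, version 13.8, version 13.14]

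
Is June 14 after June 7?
Yes. Day 14 comes after day 7 in June — this is a date comparison, not a decimal one (the decimal 6.14 would be smaller than 6.7).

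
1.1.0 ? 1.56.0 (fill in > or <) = <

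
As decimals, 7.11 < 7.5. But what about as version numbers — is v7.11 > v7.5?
True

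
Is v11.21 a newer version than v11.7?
Yes. Version numbers are compared segment by segment as integers, not as decimals: minor version 21 > 7, so v11.21 > v11.7 (even though the decimal 11.21 < 11.7).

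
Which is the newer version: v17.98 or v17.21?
v17.98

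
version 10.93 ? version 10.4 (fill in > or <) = >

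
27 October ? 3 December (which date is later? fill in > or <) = <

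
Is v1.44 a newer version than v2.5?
No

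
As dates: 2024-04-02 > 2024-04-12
False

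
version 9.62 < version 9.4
False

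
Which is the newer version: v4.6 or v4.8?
v4.8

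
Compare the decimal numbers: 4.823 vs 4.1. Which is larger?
4.823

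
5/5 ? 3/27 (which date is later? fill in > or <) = >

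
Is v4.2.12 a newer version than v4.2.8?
Yes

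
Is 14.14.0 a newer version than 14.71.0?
No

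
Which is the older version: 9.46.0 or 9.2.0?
9.2.0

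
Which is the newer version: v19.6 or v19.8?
v19.8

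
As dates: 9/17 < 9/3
False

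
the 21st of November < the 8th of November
False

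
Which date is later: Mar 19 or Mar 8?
Mar 19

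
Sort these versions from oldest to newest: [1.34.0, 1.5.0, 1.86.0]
[1.5.0, 1.34.0, 1.86.0]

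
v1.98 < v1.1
False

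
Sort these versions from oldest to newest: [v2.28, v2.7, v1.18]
[v1.18, v2.7, v2.28]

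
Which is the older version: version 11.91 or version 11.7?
version 11.7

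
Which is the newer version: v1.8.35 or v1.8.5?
v1.8.35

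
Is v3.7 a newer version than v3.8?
No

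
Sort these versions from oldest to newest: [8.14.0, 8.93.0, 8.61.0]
[8.14.0, 8.61.0, 8.93.0]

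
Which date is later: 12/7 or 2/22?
12/7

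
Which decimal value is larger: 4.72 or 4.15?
4.72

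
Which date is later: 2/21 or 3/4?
3/4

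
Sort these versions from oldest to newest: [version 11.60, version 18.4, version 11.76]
[version 11.60, version 11.76, version 18.4]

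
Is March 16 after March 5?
Yes. Day 16 comes after day 5 in March — this is a date comparison, not a decimal one (the decimal 3.16 would be smaller than 3.5).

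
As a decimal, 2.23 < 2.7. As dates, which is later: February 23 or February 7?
February 23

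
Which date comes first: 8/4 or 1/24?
1/24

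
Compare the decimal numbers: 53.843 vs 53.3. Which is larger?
53.843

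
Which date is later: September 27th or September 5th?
September 27th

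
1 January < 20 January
True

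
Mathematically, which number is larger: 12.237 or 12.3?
12.3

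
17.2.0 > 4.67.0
True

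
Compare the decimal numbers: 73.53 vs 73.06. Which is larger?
73.53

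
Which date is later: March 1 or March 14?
March 14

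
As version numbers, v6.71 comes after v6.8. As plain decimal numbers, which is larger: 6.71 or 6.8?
6.8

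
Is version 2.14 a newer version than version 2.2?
Yes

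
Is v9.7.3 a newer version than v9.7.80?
No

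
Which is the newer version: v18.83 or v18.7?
v18.83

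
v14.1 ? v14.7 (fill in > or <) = <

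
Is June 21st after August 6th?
No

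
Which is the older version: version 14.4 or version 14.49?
version 14.4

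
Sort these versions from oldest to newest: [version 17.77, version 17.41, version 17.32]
[version 17.32, version 17.41, version 17.77]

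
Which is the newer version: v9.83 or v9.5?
v9.83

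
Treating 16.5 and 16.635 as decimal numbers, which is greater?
16.635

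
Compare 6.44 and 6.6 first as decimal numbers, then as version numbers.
As decimals: 6.44 < 6.6. As versions: v6.44 > v6.6 (minor version 44 > 6).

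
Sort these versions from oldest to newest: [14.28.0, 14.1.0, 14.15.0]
[14.1.0, 14.15.0, 14.28.0]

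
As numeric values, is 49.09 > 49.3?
False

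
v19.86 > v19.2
True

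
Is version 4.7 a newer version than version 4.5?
Yes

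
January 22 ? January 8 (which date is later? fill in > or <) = >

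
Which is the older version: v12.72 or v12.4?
v12.4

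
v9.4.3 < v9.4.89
True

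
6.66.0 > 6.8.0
True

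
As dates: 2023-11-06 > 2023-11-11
False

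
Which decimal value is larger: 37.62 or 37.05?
37.62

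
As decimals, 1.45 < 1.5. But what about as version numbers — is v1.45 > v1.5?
True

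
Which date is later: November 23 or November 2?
November 23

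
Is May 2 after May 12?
No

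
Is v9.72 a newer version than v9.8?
Yes. Version numbers are compared segment by segment as integers, not as decimals: minor version 72 > 8, so v9.72 > v9.8 (even though the decimal 9.72 < 9.8).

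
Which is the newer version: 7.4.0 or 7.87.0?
7.87.0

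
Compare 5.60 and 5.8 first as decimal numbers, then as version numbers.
As decimals: 5.60 < 5.8. As versions: v5.60 > v5.8 (minor version 60 > 8).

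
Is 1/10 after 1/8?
Yes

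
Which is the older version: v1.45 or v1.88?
v1.45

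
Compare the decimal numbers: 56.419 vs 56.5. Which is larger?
56.5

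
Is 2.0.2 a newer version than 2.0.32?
No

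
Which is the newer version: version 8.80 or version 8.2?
version 8.80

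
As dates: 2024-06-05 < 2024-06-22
True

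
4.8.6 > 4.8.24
False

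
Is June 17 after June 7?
Yes. Day 17 comes after day 7 in June — this is a date comparison, not a decimal one (the decimal 6.17 would be smaller than 6.7).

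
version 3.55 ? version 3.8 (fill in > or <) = >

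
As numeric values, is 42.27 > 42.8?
False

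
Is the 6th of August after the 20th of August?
No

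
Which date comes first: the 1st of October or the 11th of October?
the 1st of October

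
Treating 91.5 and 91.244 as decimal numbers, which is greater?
91.5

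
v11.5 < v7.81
False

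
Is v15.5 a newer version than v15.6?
No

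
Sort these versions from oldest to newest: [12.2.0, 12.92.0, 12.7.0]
[12.2.0, 12.7.0, 12.92.0]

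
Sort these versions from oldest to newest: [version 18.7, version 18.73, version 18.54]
[version 18.7, version 18.54, version 18.73]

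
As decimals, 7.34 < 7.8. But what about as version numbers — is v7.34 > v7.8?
True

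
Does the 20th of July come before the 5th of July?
No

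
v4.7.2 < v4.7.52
True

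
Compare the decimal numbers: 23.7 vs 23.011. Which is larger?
23.7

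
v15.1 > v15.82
False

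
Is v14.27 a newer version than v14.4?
Yes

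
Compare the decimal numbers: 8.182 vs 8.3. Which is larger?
8.3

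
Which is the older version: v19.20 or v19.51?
v19.20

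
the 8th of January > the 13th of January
False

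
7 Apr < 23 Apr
True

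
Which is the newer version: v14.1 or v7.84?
v14.1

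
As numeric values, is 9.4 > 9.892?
False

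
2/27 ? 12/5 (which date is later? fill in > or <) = <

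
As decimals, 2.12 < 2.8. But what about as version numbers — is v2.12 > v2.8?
True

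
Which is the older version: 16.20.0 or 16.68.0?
16.20.0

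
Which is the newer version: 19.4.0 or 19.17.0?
19.17.0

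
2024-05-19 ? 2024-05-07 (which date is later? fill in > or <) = >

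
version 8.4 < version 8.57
True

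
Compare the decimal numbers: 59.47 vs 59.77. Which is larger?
59.77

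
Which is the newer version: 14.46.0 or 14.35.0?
14.46.0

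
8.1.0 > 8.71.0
False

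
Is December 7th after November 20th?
Yes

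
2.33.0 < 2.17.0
False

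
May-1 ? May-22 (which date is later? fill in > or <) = <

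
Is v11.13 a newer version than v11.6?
Yes. Version numbers are compared segment by segment as integers, not as decimals: minor version 13 > 6, so v11.13 > v11.6 (even though the decimal 11.13 < 11.6).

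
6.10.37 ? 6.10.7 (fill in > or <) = >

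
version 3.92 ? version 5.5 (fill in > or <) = <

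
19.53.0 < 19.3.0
False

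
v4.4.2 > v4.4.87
False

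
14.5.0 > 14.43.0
False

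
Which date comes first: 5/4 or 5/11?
5/4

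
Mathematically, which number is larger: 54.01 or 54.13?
54.13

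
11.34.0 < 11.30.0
False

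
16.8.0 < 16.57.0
True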